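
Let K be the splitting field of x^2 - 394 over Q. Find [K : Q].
[K : Q] = 2

f(x) = x^2 - 394 factors as (x - √394)(x + √394). The splitting field is K = Q(√394). Since 394 is squarefree and > 1, it is not a perfect square, so x^2 - 394 is irreducible over Q and [Q(√394) : Q] = 2. Hence [K : Q] = 2.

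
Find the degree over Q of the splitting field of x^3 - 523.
[K : Q] = 6

The roots of x^3 - 523 are ∛523, ω∛523, ω^2∛523 where ω = e^(2πi/3) is a primitive cube root of unity, so K = Q(∛523, ω). Now [Q(∛523):Q] = 3 (since 523 is not a perfect cube, x^3 - 523 is irreducible) and [Q(ω):Q] = 2. Both 2 and 3 divide [K:Q], and [K:Q] ≤ 3·2 = 6, so [K:Q] = 6. (Equivalently: Q(∛523) ⊂ R but ω ∉ R, so [K : Q(∛523)] = 2.)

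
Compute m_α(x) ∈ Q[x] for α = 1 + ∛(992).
m_α(x) = x^3 - 3x^2 + 3x - 993

Set β = α - 1 = ∛(992), so β^3 = 992. Then (α - 1)^3 - 992 = 0, i.e. α is a root of g(x) = (x - 1)^3 - 992 = x^3 - 3x^2 + 3x - 993. Since g(x) = h(x - 1) where h(x) = x^3 - 992, and h is irreducible over Q (because 992 is not a perfect cube, so h has no rational root, and a monic cubic with no rational root is irreducible), g is also irreducible (irreducibility is preserved under the substitution x → x - 1). Hence m_α(x) = x^3 - 3x^2 + 3x - 993.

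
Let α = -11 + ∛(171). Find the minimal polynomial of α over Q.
m_α(x) = x^3 + 33x^2 + 363x + 1160

Set β = α + 11 = ∛(171), so β^3 = 171. Then (α + 11)^3 - 171 = 0, i.e. α is a root of g(x) = (x + 11)^3 - 171 = x^3 + 33x^2 + 363x + 1160. Since g(x) = h(x + 11) where h(x) = x^3 - 171, and h is irreducible over Q (because 171 is not a perfect cube, so h has no rational root, and a monic cubic with no rational root is irreducible), g is also irreducible (irreducibility is preserved under the substitution x → x + 11). Hence m_α(x) = x^3 + 33x^2 + 363x + 1160.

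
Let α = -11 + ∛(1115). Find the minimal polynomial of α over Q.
m_α(x) = x^3 + 33x^2 + 363x + 216

Set β = α + 11 = ∛(1115), so β^3 = 1115. Then (α + 11)^3 - 1115 = 0, i.e. α is a root of g(x) = (x + 11)^3 - 1115 = x^3 + 33x^2 + 363x + 216. Since g(x) = h(x + 11) where h(x) = x^3 - 1115, and h is irreducible over Q (because 1115 is not a perfect cube, so h has no rational root, and a monic cubic with no rational root is irreducible), g is also irreducible (irreducibility is preserved under the substitution x → x + 11). Hence m_α(x) = x^3 + 33x^2 + 363x + 216.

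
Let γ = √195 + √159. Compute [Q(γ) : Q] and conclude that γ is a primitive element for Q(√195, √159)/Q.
[Q(γ) : Q] = 4 (equivalently, Q(γ) = Q(√195, √159))

Obviously Q(γ) ⊆ Q(√195, √159), and [Q(√195, √159):Q] = 4 (since 195, 159 are distinct squarefree integers > 1 with 31005 not a perfect square). To show equality we compute the minimal polynomial of γ. From γ = √195 + √159: γ^2 = 195 + 2√(31005) + 159 = 354 + 2√(31005), so γ^2 - 354 = 2√(31005); squaring, (γ^2 - 354)^2 = 4·31005, i.e. γ^4 - 708γ^2 + 125316 - 124020 = 0, i.e. γ^4 - 708γ^2 + 1296 = 0. So γ is a root of x^4 - 708x^2 + 1296. This polynomial is irreducible over Q: it has no rational root (each ±√195 ± √159 is irrational), and any factorization into two quadratics over Q would force √(31005) ∈ Q (pairing opposite roots) or √195, √159 ∈ Q (other pairings), all impossible. Hence [Q(γ):Q] = 4 = [Q(√195, √159):Q], so Q(γ) = Q(√195, √159).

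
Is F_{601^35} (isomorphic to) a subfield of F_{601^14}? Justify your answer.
No: F_{601^35} is not a subfield of F_{601^14}

F_{p^m} embeds in F_{p^n} iff m | n. Here 35 ∤ 14 (since 14 = 0·35 + 14 with remainder 14 ≠ 0), so F_{601^35} is not a subfield of F_{601^14}. Equivalently: if it were, the tower law would give 35 = [F_{601^35}:F_601] dividing [F_{601^14}:F_601] = 14, contradiction.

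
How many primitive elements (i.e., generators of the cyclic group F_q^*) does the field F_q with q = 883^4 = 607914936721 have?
There are φ(607914936720) = 120716918784 primitive elements

F_q^* is cyclic of order q - 1 = 607914936720. A cyclic group of order m has exactly φ(m) generators. Here m = 607914936720 = 2^4 · 3^2 · 5 · 7^2 · 13 · 17 · 77969, so the number of primitive elements is φ(607914936720) = 120716918784.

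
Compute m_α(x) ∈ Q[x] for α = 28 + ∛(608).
m_α(x) = x^3 - 84x^2 + 2352x - 22560

Set β = α - 28 = ∛(608), so β^3 = 608. Then (α - 28)^3 - 608 = 0, i.e. α is a root of g(x) = (x - 28)^3 - 608 = x^3 - 84x^2 + 2352x - 22560. Since g(x) = h(x - 28) where h(x) = x^3 - 608, and h is irreducible over Q (because 608 is not a perfect cube, so h has no rational root, and a monic cubic with no rational root is irreducible), g is also irreducible (irreducibility is preserved under the substitution x → x - 28). Hence m_α(x) = x^3 - 84x^2 + 2352x - 22560.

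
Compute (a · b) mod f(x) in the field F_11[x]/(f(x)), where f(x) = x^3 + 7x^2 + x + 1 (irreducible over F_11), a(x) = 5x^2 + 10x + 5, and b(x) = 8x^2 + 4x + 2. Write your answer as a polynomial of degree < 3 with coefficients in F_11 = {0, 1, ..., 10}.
a · b ≡ x^2 + 4x + 3 (mod f(x))

Multiply in F_11[x]: a(x)·b(x) = (5x^2 + 10x + 5)·(8x^2 + 4x + 2) = 7x^4 + x^3 + 2x^2 + 7x + 10. This has degree ≥ 3, so divide by f(x) over F_11: 7x^4 + x^3 + 2x^2 + 7x + 10 = (7x + 7)·(x^3 + 7x^2 + x + 1) + (x^2 + 4x + 3). Hence a·b ≡ x^2 + 4x + 3 (mod f). (F_11[x]/(f) is a field with 11^3 = 1331 elements since f is irreducible of degree 3.)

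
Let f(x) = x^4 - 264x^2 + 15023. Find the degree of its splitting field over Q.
[K : Q] = 4

Solving the quadratic in x^2: x^2 = (264 ± √(264^2 - 4·15023))/2 = (264 ± √9604)/2 = (264 ± 98)/2, giving x^2 = 181 or x^2 = 83. So f(x) = (x^2 - 181)(x^2 - 83) and the roots of f are ±√181, ±√83. Hence the splitting field is K = Q(√181, √83). Since 181 and 83 are distinct squarefree integers > 1, their product 15023 is not a perfect square, so √83 ∉ Q(√181). By the tower law [K:Q] = [Q(√181,√83):Q(√181)] · [Q(√181):Q] = 2 · 2 = 4.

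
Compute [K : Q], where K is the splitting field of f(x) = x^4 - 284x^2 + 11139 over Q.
[K : Q] = 4

Solving the quadratic in x^2: x^2 = (284 ± √(284^2 - 4·11139))/2 = (284 ± √36100)/2 = (284 ± 190)/2, giving x^2 = 237 or x^2 = 47. So f(x) = (x^2 - 237)(x^2 - 47) and the roots of f are ±√237, ±√47. Hence the splitting field is K = Q(√237, √47). Since 237 and 47 are distinct squarefree integers > 1, their product 11139 is not a perfect square, so √47 ∉ Q(√237). By the tower law [K:Q] = [Q(√237,√47):Q(√237)] · [Q(√237):Q] = 2 · 2 = 4.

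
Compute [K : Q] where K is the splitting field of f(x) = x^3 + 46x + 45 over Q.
[K : Q] = 6

By the rational root test, any rational root of the monic integer polynomial f(x) = x^3 + 46x + 45 must be an integer dividing the constant term 45, i.e. one of ±{1, 3, 5, 9, 15, 45}. Evaluating: f(1) = 92, f(-1) = -2, f(3) = 210, f(-3) = -120, f(5) = 400, f(-5) = -310, f(9) = 1188, f(-9) = -1098, f(15) = 4110, f(-15) = -4020, f(45) = 93240, f(-45) = -93150; none is 0, so f has no rational root and is therefore irreducible over Q (a cubic with no linear factor over a field is irreducible). For an irreducible cubic, the Galois group is A_3 or S_3 according as the discriminant disc(f) = -4a^3 - 27b^2 = -4·(46)^3 - 27·(45)^2 = -444019 is or is not a square in Q. Here disc(f) = -444019 is not a perfect square in Q, so the Galois group of f over Q is not contained in A_3 and must be all of S_3. The splitting field has degree |S_3| = 6 over Q, so [K : Q] = 6.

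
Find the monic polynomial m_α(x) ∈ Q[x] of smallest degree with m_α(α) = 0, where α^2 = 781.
m_α(x) = x^2 - 781

α satisfies α^2 - 781 = 0, so x^2 - 781 annihilates α. Since d = 781 is squarefree and ≠ 1, it is not a perfect square in Q, so x^2 - 781 has no rational root and is therefore irreducible over Q (a degree-2 polynomial over a field is irreducible iff it has no root). Hence m_α(x) = x^2 - 781.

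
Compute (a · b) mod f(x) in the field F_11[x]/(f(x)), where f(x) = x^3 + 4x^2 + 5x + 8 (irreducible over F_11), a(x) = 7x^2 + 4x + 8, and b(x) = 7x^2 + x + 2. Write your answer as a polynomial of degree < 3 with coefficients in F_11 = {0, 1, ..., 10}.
a · b ≡ 6 (mod f(x))

Multiply in F_11[x]: a(x)·b(x) = (7x^2 + 4x + 8)·(7x^2 + x + 2) = 5x^4 + 2x^3 + 8x^2 + 5x + 5. This has degree ≥ 3, so divide by f(x) over F_11: 5x^4 + 2x^3 + 8x^2 + 5x + 5 = (5x + 4)·(x^3 + 4x^2 + 5x + 8) + (6). Hence a·b ≡ 6 (mod f). (F_11[x]/(f) is a field with 11^3 = 1331 elements since f is irreducible of degree 3.)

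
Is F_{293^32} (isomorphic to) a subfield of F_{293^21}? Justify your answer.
No: F_{293^32} is not a subfield of F_{293^21}

F_{p^m} embeds in F_{p^n} iff m | n. Here 32 ∤ 21 (since 21 = 0·32 + 21 with remainder 21 ≠ 0), so F_{293^32} is not a subfield of F_{293^21}. Equivalently: if it were, the tower law would give 32 = [F_{293^32}:F_293] dividing [F_{293^21}:F_293] = 21, contradiction.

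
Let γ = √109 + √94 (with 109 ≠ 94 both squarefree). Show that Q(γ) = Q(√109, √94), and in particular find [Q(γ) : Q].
[Q(γ) : Q] = 4 (equivalently, Q(γ) = Q(√109, √94))

Obviously Q(γ) ⊆ Q(√109, √94), and [Q(√109, √94):Q] = 4 (since 109, 94 are distinct squarefree integers > 1 with 10246 not a perfect square). To show equality we compute the minimal polynomial of γ. From γ = √109 + √94: γ^2 = 109 + 2√(10246) + 94 = 203 + 2√(10246), so γ^2 - 203 = 2√(10246); squaring, (γ^2 - 203)^2 = 4·10246, i.e. γ^4 - 406γ^2 + 41209 - 40984 = 0, i.e. γ^4 - 406γ^2 + 225 = 0. So γ is a root of x^4 - 406x^2 + 225. This polynomial is irreducible over Q: it has no rational root (each ±√109 ± √94 is irrational), and any factorization into two quadratics over Q would force √(10246) ∈ Q (pairing opposite roots) or √109, √94 ∈ Q (other pairings), all impossible. Hence [Q(γ):Q] = 4 = [Q(√109, √94):Q], so Q(γ) = Q(√109, √94).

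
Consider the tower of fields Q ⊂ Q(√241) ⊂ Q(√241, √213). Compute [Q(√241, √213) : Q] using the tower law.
[Q(√241, √213) : Q] = 4

[Q(√241):Q] = 2 (min poly x^2 - 241, irreducible since 241 is squarefree > 1). For the top step, suppose √213 ∈ Q(√241), say √213 = c + d√241 with c, d ∈ Q. Squaring: 213 = c^2 + 241d^2 + 2cd√241. Since √241 ∉ Q this forces 2cd = 0. If d = 0 then √213 = c ∈ Q, contradicting 213 squarefree > 1. If c = 0 then 213 = 241d^2, so 241·213 = (241d)^2 is a perfect square in Q — but 241·213 = 51333 is not a perfect square (since 241 and 213 are distinct squarefree integers). Contradiction. Hence √213 ∉ Q(√241), so x^2 - 213 stays irreducible over Q(√241) and [Q(√241, √213) : Q(√241)] = 2. By the tower law, [Q(√241, √213) : Q] = 2 · 2 = 4.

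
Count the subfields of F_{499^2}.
F_{499^2} has 2 subfields

The subfields of F_{p^n} are exactly the fields F_{p^d} for d | n (each is the fixed field of the unique index-d subgroup of Gal(F_{p^n}/F_p) ≅ Z/nZ). The divisors of n = 2 are {1, 2}, giving 2 subfields: F_{499^1}, F_{499^2}.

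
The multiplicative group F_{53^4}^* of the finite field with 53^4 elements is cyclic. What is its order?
|F_{53^4}^*| = 7890480

F_{53^4} has 53^4 = 7890481 elements; its multiplicative group consists of all nonzero elements, so |F_{53^4}^*| = 7890481 - 1 = 7890480. (It is cyclic since any finite subgroup of the multiplicative group of a field is cyclic.)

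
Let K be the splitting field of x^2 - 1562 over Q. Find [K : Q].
[K : Q] = 2

f(x) = x^2 - 1562 factors as (x - √1562)(x + √1562). The splitting field is K = Q(√1562). Since 1562 is squarefree and > 1, it is not a perfect square, so x^2 - 1562 is irreducible over Q and [Q(√1562) : Q] = 2. Hence [K : Q] = 2.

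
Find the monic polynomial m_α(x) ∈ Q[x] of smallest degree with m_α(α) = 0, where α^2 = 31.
m_α(x) = x^2 - 31

α satisfies α^2 - 31 = 0, so x^2 - 31 annihilates α. Since d = 31 is squarefree and ≠ 1, it is not a perfect square in Q, so x^2 - 31 has no rational root and is therefore irreducible over Q (a degree-2 polynomial over a field is irreducible iff it has no root). Hence m_α(x) = x^2 - 31.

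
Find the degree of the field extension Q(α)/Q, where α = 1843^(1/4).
[Q(α):Q] = 4

α is a root of x^4 - 1843. By Eisenstein's criterion at the prime p = 19 (which divides the constant term 1843 but p^2 = 361 does not, since 1843 is squarefree), x^4 - 1843 is irreducible over Q. Hence [Q(α):Q] = 4.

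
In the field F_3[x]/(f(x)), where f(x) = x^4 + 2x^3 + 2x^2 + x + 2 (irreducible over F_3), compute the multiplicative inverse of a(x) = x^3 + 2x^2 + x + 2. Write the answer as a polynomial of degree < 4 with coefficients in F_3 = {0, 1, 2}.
a(x)^(-1) ≡ x^3 + x^2 + 1 (mod f(x))

Since f is irreducible over F_3, F_3[x]/(f) is a field and a(x) ≠ 0 has an inverse. Apply the extended Euclidean algorithm to f(x) and a(x) in F_3[x]: f(x) = (x)·a(x) + (x^2 + 2x + 2);  a(x) = (x)·(x^2 + 2x + 2) + (2x + 2);  (x^2 + 2x + 2) = (2x + 2)·(2x + 2) + (1). The last nonzero remainder is the constant 1 = gcd(f, a) in F_3. Back-substituting through the division chain expresses 1 = s(x)·a(x) + t(x)·f(x) with s(x) ≡ x^3 + x^2 + 1 (mod f), so a(x)^(-1) ≡ s(x) = x^3 + x^2 + 1 (mod f). Check: (x^3 + 2x^2 + x + 2)·(x^3 + x^2 + 1) = x^6 + x^3 + x^2 + x + 2 ≡ 1 (mod x^4 + 2x^3 + 2x^2 + x + 2).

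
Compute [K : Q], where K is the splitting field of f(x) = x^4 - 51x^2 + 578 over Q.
[K : Q] = 4

Solving the quadratic in x^2: x^2 = (51 ± √(51^2 - 4·578))/2 = (51 ± √289)/2 = (51 ± 17)/2, giving x^2 = 34 or x^2 = 17. So f(x) = (x^2 - 34)(x^2 - 17) and the roots of f are ±√34, ±√17. Hence the splitting field is K = Q(√34, √17). Since 34 and 17 are distinct squarefree integers > 1, their product 578 is not a perfect square, so √17 ∉ Q(√34). By the tower law [K:Q] = [Q(√34,√17):Q(√34)] · [Q(√34):Q] = 2 · 2 = 4.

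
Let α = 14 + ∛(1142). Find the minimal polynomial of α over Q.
m_α(x) = x^3 - 42x^2 + 588x - 3886

Set β = α - 14 = ∛(1142), so β^3 = 1142. Then (α - 14)^3 - 1142 = 0, i.e. α is a root of g(x) = (x - 14)^3 - 1142 = x^3 - 42x^2 + 588x - 3886. Since g(x) = h(x - 14) where h(x) = x^3 - 1142, and h is irreducible over Q (because 1142 is not a perfect cube, so h has no rational root, and a monic cubic with no rational root is irreducible), g is also irreducible (irreducibility is preserved under the substitution x → x - 14). Hence m_α(x) = x^3 - 42x^2 + 588x - 3886.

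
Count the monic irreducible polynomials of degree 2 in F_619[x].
There are 191271 monic irreducible polynomials of degree 2 over F_619

Each element of F_{619^2} that lies in no proper subfield is a root of exactly one monic irreducible of degree 2 over F_619, and each such polynomial has 2 distinct roots in F_{619^2}. By Möbius inversion the count is N_619(2) = (1/2) Σ_{d|2} μ(2/d) · 619^d = (1/2)(μ(2)·619^1 + μ(1)·619^2) = 382542/2 = 191271.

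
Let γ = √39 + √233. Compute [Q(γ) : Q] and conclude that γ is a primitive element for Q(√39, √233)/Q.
[Q(γ) : Q] = 4 (equivalently, Q(γ) = Q(√39, √233))

Obviously Q(γ) ⊆ Q(√39, √233), and [Q(√39, √233):Q] = 4 (since 39, 233 are distinct squarefree integers > 1 with 9087 not a perfect square). To show equality we compute the minimal polynomial of γ. From γ = √39 + √233: γ^2 = 39 + 2√(9087) + 233 = 272 + 2√(9087), so γ^2 - 272 = 2√(9087); squaring, (γ^2 - 272)^2 = 4·9087, i.e. γ^4 - 544γ^2 + 73984 - 36348 = 0, i.e. γ^4 - 544γ^2 + 37636 = 0. So γ is a root of x^4 - 544x^2 + 37636. This polynomial is irreducible over Q: it has no rational root (each ±√39 ± √233 is irrational), and any factorization into two quadratics over Q would force √(9087) ∈ Q (pairing opposite roots) or √39, √233 ∈ Q (other pairings), all impossible. Hence [Q(γ):Q] = 4 = [Q(√39, √233):Q], so Q(γ) = Q(√39, √233).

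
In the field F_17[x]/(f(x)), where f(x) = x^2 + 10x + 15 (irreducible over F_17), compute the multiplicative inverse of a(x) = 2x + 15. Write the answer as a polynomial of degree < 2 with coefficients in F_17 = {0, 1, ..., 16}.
a(x)^(-1) ≡ 16x + 6 (mod f(x))

Since f is irreducible over F_17, F_17[x]/(f) is a field and a(x) ≠ 0 has an inverse. Apply the extended Euclidean algorithm to f(x) and a(x) in F_17[x]: f(x) = (9x + 14)·a(x) + (9). The last nonzero remainder is the constant 9 = gcd(f, a) in F_17. Back-substituting through the division chain expresses 9 = s(x)·a(x) + t(x)·f(x) with s(x) ≡ 8x + 3 (mod f), so (8x + 3)·a(x) ≡ 9 (mod f). Multiplying by 9^(-1) ≡ 2 in F_17 gives a(x)^(-1) ≡ 2·(8x + 3) ≡ 16x + 6 (mod f). Check: (2x + 15)·(16x + 6) = 15x^2 + 14x + 5 ≡ 1 (mod x^2 + 10x + 15).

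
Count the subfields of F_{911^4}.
F_{911^4} has 3 subfields

The subfields of F_{p^n} are exactly the fields F_{p^d} for d | n (each is the fixed field of the unique index-d subgroup of Gal(F_{p^n}/F_p) ≅ Z/nZ). The divisors of n = 4 are {1, 2, 4}, giving 3 subfields: F_{911^1}, F_{911^2}, F_{911^4}.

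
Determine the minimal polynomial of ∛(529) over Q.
m_α(x) = x^3 - 529

α satisfies α^3 = 529, so x^3 - 529 annihilates α. By the rational root test, a rational root p/q (in lowest terms) of x^3 - 529 would satisfy p^3 = 529 q^3, forcing q = 1 and p^3 = 529; but 529 is not a perfect cube, contradiction. A monic cubic over Q with no rational root is irreducible (any nontrivial factorization would include a linear factor). Hence x^3 - 529 is the minimal polynomial of α, and in particular [Q(α):Q] = 3.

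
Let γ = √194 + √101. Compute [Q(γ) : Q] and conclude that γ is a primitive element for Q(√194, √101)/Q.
[Q(γ) : Q] = 4 (equivalently, Q(γ) = Q(√194, √101))

Obviously Q(γ) ⊆ Q(√194, √101), and [Q(√194, √101):Q] = 4 (since 194, 101 are distinct squarefree integers > 1 with 19594 not a perfect square). To show equality we compute the minimal polynomial of γ. From γ = √194 + √101: γ^2 = 194 + 2√(19594) + 101 = 295 + 2√(19594), so γ^2 - 295 = 2√(19594); squaring, (γ^2 - 295)^2 = 4·19594, i.e. γ^4 - 590γ^2 + 87025 - 78376 = 0, i.e. γ^4 - 590γ^2 + 8649 = 0. So γ is a root of x^4 - 590x^2 + 8649. This polynomial is irreducible over Q: it has no rational root (each ±√194 ± √101 is irrational), and any factorization into two quadratics over Q would force √(19594) ∈ Q (pairing opposite roots) or √194, √101 ∈ Q (other pairings), all impossible. Hence [Q(γ):Q] = 4 = [Q(√194, √101):Q], so Q(γ) = Q(√194, √101).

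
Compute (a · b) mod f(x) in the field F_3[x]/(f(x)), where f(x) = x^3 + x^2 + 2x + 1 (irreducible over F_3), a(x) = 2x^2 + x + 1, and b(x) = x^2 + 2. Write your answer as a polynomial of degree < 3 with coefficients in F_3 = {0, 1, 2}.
a · b ≡ 2x^2 + 2x (mod f(x))

Multiply in F_3[x]: a(x)·b(x) = (2x^2 + x + 1)·(x^2 + 2) = 2x^4 + x^3 + 2x^2 + 2x + 2. This has degree ≥ 3, so divide by f(x) over F_3: 2x^4 + x^3 + 2x^2 + 2x + 2 = (2x + 2)·(x^3 + x^2 + 2x + 1) + (2x^2 + 2x). Hence a·b ≡ 2x^2 + 2x (mod f). (F_3[x]/(f) is a field with 3^3 = 27 elements since f is irreducible of degree 3.)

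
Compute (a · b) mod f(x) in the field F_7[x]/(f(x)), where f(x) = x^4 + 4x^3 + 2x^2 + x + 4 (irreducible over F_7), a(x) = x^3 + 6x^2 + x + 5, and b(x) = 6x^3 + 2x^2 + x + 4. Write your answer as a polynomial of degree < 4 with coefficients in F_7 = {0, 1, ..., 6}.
a · b ≡ x^3 + 4x^2 + 2x + 6 (mod f(x))

Multiply in F_7[x]: a(x)·b(x) = (x^3 + 6x^2 + x + 5)·(6x^3 + 2x^2 + x + 4) = 6x^6 + 3x^5 + 5x^4 + 2x + 6. This has degree ≥ 4, so divide by f(x) over F_7: 6x^6 + 3x^5 + 5x^4 + 2x + 6 = (6x^2)·(x^4 + 4x^3 + 2x^2 + x + 4) + (x^3 + 4x^2 + 2x + 6). Hence a·b ≡ x^3 + 4x^2 + 2x + 6 (mod f). (F_7[x]/(f) is a field with 7^4 = 2401 elements since f is irreducible of degree 4.)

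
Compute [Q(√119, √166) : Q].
[Q(√119, √166) : Q] = 4

[Q(√119):Q] = 2 (min poly x^2 - 119, irreducible since 119 is squarefree > 1). For the top step, suppose √166 ∈ Q(√119), say √166 = c + d√119 with c, d ∈ Q. Squaring: 166 = c^2 + 119d^2 + 2cd√119. Since √119 ∉ Q this forces 2cd = 0. If d = 0 then √166 = c ∈ Q, contradicting 166 squarefree > 1. If c = 0 then 166 = 119d^2, so 119·166 = (119d)^2 is a perfect square in Q — but 119·166 = 19754 is not a perfect square (since 119 and 166 are distinct squarefree integers). Contradiction. Hence √166 ∉ Q(√119), so x^2 - 166 stays irreducible over Q(√119) and [Q(√119, √166) : Q(√119)] = 2. By the tower law, [Q(√119, √166) : Q] = 2 · 2 = 4.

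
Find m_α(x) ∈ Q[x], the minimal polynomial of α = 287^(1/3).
m_α(x) = x^3 - 287

α satisfies α^3 = 287, so x^3 - 287 annihilates α. By the rational root test, a rational root p/q (in lowest terms) of x^3 - 287 would satisfy p^3 = 287 q^3, forcing q = 1 and p^3 = 287; but 287 is not a perfect cube, contradiction. A monic cubic over Q with no rational root is irreducible (any nontrivial factorization would include a linear factor). Hence x^3 - 287 is the minimal polynomial of α, and in particular [Q(α):Q] = 3.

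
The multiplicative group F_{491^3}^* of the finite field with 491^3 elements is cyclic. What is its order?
|F_{491^3}^*| = 118370770

F_{491^3} has 491^3 = 118370771 elements; its multiplicative group consists of all nonzero elements, so |F_{491^3}^*| = 118370771 - 1 = 118370770. (It is cyclic since any finite subgroup of the multiplicative group of a field is cyclic.)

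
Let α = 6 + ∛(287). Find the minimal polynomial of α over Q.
m_α(x) = x^3 - 18x^2 + 108x - 503

Set β = α - 6 = ∛(287), so β^3 = 287. Then (α - 6)^3 - 287 = 0, i.e. α is a root of g(x) = (x - 6)^3 - 287 = x^3 - 18x^2 + 108x - 503. Since g(x) = h(x - 6) where h(x) = x^3 - 287, and h is irreducible over Q (because 287 is not a perfect cube, so h has no rational root, and a monic cubic with no rational root is irreducible), g is also irreducible (irreducibility is preserved under the substitution x → x - 6). Hence m_α(x) = x^3 - 18x^2 + 108x - 503.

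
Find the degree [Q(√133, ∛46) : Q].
[Q(√133, ∛46) : Q] = 6

Let L = Q(√133, ∛46). Since Q(√133) ⊂ L and [Q(√133):Q] = 2, the tower law gives 2 | [L:Q]. Likewise Q(∛46) ⊂ L with [Q(∛46):Q] = 3 (because 46 is not a perfect cube), so 3 | [L:Q]. As gcd(2,3) = 1, [L:Q] is divisible by 6. Conversely L is generated over Q by √133 and ∛46, so [L:Q] ≤ 2·3 = 6. Therefore [Q(√133, ∛46) : Q] = 6.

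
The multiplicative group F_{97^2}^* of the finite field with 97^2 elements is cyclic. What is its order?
|F_{97^2}^*| = 9408

F_{97^2} has 97^2 = 9409 elements; its multiplicative group consists of all nonzero elements, so |F_{97^2}^*| = 9409 - 1 = 9408. (It is cyclic since any finite subgroup of the multiplicative group of a field is cyclic.)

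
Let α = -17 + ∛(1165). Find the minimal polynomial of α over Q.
m_α(x) = x^3 + 51x^2 + 867x + 3748

Set β = α + 17 = ∛(1165), so β^3 = 1165. Then (α + 17)^3 - 1165 = 0, i.e. α is a root of g(x) = (x + 17)^3 - 1165 = x^3 + 51x^2 + 867x + 3748. Since g(x) = h(x + 17) where h(x) = x^3 - 1165, and h is irreducible over Q (because 1165 is not a perfect cube, so h has no rational root, and a monic cubic with no rational root is irreducible), g is also irreducible (irreducibility is preserved under the substitution x → x + 17). Hence m_α(x) = x^3 + 51x^2 + 867x + 3748.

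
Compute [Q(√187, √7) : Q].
[Q(√187, √7) : Q] = 4

[Q(√187):Q] = 2 (min poly x^2 - 187, irreducible since 187 is squarefree > 1). For the top step, suppose √7 ∈ Q(√187), say √7 = c + d√187 with c, d ∈ Q. Squaring: 7 = c^2 + 187d^2 + 2cd√187. Since √187 ∉ Q this forces 2cd = 0. If d = 0 then √7 = c ∈ Q, contradicting 7 squarefree > 1. If c = 0 then 7 = 187d^2, so 187·7 = (187d)^2 is a perfect square in Q — but 187·7 = 1309 is not a perfect square (since 187 and 7 are distinct squarefree integers). Contradiction. Hence √7 ∉ Q(√187), so x^2 - 7 stays irreducible over Q(√187) and [Q(√187, √7) : Q(√187)] = 2. By the tower law, [Q(√187, √7) : Q] = 2 · 2 = 4.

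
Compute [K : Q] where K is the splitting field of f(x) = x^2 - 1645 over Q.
[K : Q] = 2

f(x) = x^2 - 1645 factors as (x - √1645)(x + √1645). The splitting field is K = Q(√1645). Since 1645 is squarefree and > 1, it is not a perfect square, so x^2 - 1645 is irreducible over Q and [Q(√1645) : Q] = 2. Hence [K : Q] = 2.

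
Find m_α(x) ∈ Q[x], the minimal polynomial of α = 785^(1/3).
m_α(x) = x^3 - 785

α satisfies α^3 = 785, so x^3 - 785 annihilates α. By the rational root test, a rational root p/q (in lowest terms) of x^3 - 785 would satisfy p^3 = 785 q^3, forcing q = 1 and p^3 = 785; but 785 is not a perfect cube, contradiction. A monic cubic over Q with no rational root is irreducible (any nontrivial factorization would include a linear factor). Hence x^3 - 785 is the minimal polynomial of α, and in particular [Q(α):Q] = 3.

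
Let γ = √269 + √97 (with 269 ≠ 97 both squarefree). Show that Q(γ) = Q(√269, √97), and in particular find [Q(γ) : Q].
[Q(γ) : Q] = 4 (equivalently, Q(γ) = Q(√269, √97))

Obviously Q(γ) ⊆ Q(√269, √97), and [Q(√269, √97):Q] = 4 (since 269, 97 are distinct squarefree integers > 1 with 26093 not a perfect square). To show equality we compute the minimal polynomial of γ. From γ = √269 + √97: γ^2 = 269 + 2√(26093) + 97 = 366 + 2√(26093), so γ^2 - 366 = 2√(26093); squaring, (γ^2 - 366)^2 = 4·26093, i.e. γ^4 - 732γ^2 + 133956 - 104372 = 0, i.e. γ^4 - 732γ^2 + 29584 = 0. So γ is a root of x^4 - 732x^2 + 29584. This polynomial is irreducible over Q: it has no rational root (each ±√269 ± √97 is irrational), and any factorization into two quadratics over Q would force √(26093) ∈ Q (pairing opposite roots) or √269, √97 ∈ Q (other pairings), all impossible. Hence [Q(γ):Q] = 4 = [Q(√269, √97):Q], so Q(γ) = Q(√269, √97).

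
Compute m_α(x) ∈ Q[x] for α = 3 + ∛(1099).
m_α(x) = x^3 - 9x^2 + 27x - 1126

Set β = α - 3 = ∛(1099), so β^3 = 1099. Then (α - 3)^3 - 1099 = 0, i.e. α is a root of g(x) = (x - 3)^3 - 1099 = x^3 - 9x^2 + 27x - 1126. Since g(x) = h(x - 3) where h(x) = x^3 - 1099, and h is irreducible over Q (because 1099 is not a perfect cube, so h has no rational root, and a monic cubic with no rational root is irreducible), g is also irreducible (irreducibility is preserved under the substitution x → x - 3). Hence m_α(x) = x^3 - 9x^2 + 27x - 1126.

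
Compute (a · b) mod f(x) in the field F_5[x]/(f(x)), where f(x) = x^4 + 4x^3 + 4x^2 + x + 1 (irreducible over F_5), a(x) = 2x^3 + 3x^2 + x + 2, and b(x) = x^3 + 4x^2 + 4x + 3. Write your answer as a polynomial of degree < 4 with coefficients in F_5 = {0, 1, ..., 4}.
a · b ≡ x^3 + 2x^2 + 2x (mod f(x))

Multiply in F_5[x]: a(x)·b(x) = (2x^3 + 3x^2 + x + 2)·(x^3 + 4x^2 + 4x + 3) = 2x^6 + x^5 + x^4 + 4x^3 + x^2 + x + 1. This has degree ≥ 4, so divide by f(x) over F_5: 2x^6 + x^5 + x^4 + 4x^3 + x^2 + x + 1 = (2x^2 + 3x + 1)·(x^4 + 4x^3 + 4x^2 + x + 1) + (x^3 + 2x^2 + 2x). Hence a·b ≡ x^3 + 2x^2 + 2x (mod f). (F_5[x]/(f) is a field with 5^4 = 625 elements since f is irreducible of degree 4.)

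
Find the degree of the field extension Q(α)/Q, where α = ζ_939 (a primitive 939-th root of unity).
[Q(α):Q] = 624

The minimal polynomial of ζ_939 over Q is the 939-th cyclotomic polynomial Φ_939(x), which is irreducible over Q and has degree φ(939) = 624. Hence [Q(α):Q] = φ(939) = 624.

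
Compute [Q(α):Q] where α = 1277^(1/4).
[Q(α):Q] = 4

α is a root of x^4 - 1277. By Eisenstein's criterion at the prime p = 1277 (which divides the constant term 1277 but p^2 = 1630729 does not, since 1277 is squarefree), x^4 - 1277 is irreducible over Q. Hence [Q(α):Q] = 4.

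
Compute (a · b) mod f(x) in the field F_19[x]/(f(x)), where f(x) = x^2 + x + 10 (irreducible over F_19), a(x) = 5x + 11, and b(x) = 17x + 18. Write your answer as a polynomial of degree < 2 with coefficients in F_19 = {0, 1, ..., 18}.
a · b ≡ 2x + 13 (mod f(x))

Multiply in F_19[x]: a(x)·b(x) = (5x + 11)·(17x + 18) = 9x^2 + 11x + 8. This has degree ≥ 2, so divide by f(x) over F_19: 9x^2 + 11x + 8 = (9)·(x^2 + x + 10) + (2x + 13). Hence a·b ≡ 2x + 13 (mod f). (F_19[x]/(f) is a field with 19^2 = 361 elements since f is irreducible of degree 2.)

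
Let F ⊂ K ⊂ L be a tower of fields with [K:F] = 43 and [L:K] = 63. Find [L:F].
[L:F] = 2709

The tower law says that for any tower of field extensions F ⊂ K ⊂ L with finite degrees, [L:F] = [L:K] · [K:F]. Here this gives [L:F] = 63 · 43 = 2709.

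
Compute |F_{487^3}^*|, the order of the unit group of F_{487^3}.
|F_{487^3}^*| = 115501302

F_{487^3} has 487^3 = 115501303 elements; its multiplicative group consists of all nonzero elements, so |F_{487^3}^*| = 115501303 - 1 = 115501302. (It is cyclic since any finite subgroup of the multiplicative group of a field is cyclic.)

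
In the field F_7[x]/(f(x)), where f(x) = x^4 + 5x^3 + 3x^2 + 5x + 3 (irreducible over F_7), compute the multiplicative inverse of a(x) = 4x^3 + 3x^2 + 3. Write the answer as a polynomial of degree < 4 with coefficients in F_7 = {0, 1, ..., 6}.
a(x)^(-1) ≡ x^3 + 6x^2 + 4x + 6 (mod f(x))

Since f is irreducible over F_7, F_7[x]/(f) is a field and a(x) ≠ 0 has an inverse. Apply the extended Euclidean algorithm to f(x) and a(x) in F_7[x]: f(x) = (2x + 5)·a(x) + (2x^2 + 6x + 2);  a(x) = (2x + 6)·(2x^2 + 6x + 2) + (2x + 5);  (2x^2 + 6x + 2) = (x + 4)·(2x + 5) + (3). The last nonzero remainder is the constant 3 = gcd(f, a) in F_7. Back-substituting through the division chain expresses 3 = s(x)·a(x) + t(x)·f(x) with s(x) ≡ 3x^3 + 4x^2 + 5x + 4 (mod f), so (3x^3 + 4x^2 + 5x + 4)·a(x) ≡ 3 (mod f). Multiplying by 3^(-1) ≡ 5 in F_7 gives a(x)^(-1) ≡ 5·(3x^3 + 4x^2 + 5x + 4) ≡ x^3 + 6x^2 + 4x + 6 (mod f). Check: (4x^3 + 3x^2 + 3)·(x^3 + 6x^2 + 4x + 6) = 4x^6 + 6x^5 + 6x^4 + 4x^3 + x^2 + 5x + 4 ≡ 1 (mod x^4 + 5x^3 + 3x^2 + 5x + 3).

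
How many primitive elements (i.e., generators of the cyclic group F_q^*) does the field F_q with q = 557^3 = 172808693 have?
There are φ(172808692) = 73516464 primitive elements

F_q^* is cyclic of order q - 1 = 172808692. A cyclic group of order m has exactly φ(m) generators. Here m = 172808692 = 2^2 · 7^2 · 139 · 6343, so the number of primitive elements is φ(172808692) = 73516464.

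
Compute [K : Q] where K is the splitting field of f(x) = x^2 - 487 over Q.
[K : Q] = 2

f(x) = x^2 - 487 factors as (x - √487)(x + √487). The splitting field is K = Q(√487). Since 487 is squarefree and > 1, it is not a perfect square, so x^2 - 487 is irreducible over Q and [Q(√487) : Q] = 2. Hence [K : Q] = 2.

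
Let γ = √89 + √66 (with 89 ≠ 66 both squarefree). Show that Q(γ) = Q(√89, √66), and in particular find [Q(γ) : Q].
[Q(γ) : Q] = 4 (equivalently, Q(γ) = Q(√89, √66))

Obviously Q(γ) ⊆ Q(√89, √66), and [Q(√89, √66):Q] = 4 (since 89, 66 are distinct squarefree integers > 1 with 5874 not a perfect square). To show equality we compute the minimal polynomial of γ. From γ = √89 + √66: γ^2 = 89 + 2√(5874) + 66 = 155 + 2√(5874), so γ^2 - 155 = 2√(5874); squaring, (γ^2 - 155)^2 = 4·5874, i.e. γ^4 - 310γ^2 + 24025 - 23496 = 0, i.e. γ^4 - 310γ^2 + 529 = 0. So γ is a root of x^4 - 310x^2 + 529. This polynomial is irreducible over Q: it has no rational root (each ±√89 ± √66 is irrational), and any factorization into two quadratics over Q would force √(5874) ∈ Q (pairing opposite roots) or √89, √66 ∈ Q (other pairings), all impossible. Hence [Q(γ):Q] = 4 = [Q(√89, √66):Q], so Q(γ) = Q(√89, √66).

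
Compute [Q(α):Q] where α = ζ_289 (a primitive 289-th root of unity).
[Q(α):Q] = 272

The minimal polynomial of ζ_289 over Q is the 289-th cyclotomic polynomial Φ_289(x), which is irreducible over Q and has degree φ(289) = 272. Hence [Q(α):Q] = φ(289) = 272.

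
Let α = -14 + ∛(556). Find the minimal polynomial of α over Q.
m_α(x) = x^3 + 42x^2 + 588x + 2188

Set β = α + 14 = ∛(556), so β^3 = 556. Then (α + 14)^3 - 556 = 0, i.e. α is a root of g(x) = (x + 14)^3 - 556 = x^3 + 42x^2 + 588x + 2188. Since g(x) = h(x + 14) where h(x) = x^3 - 556, and h is irreducible over Q (because 556 is not a perfect cube, so h has no rational root, and a monic cubic with no rational root is irreducible), g is also irreducible (irreducibility is preserved under the substitution x → x + 14). Hence m_α(x) = x^3 + 42x^2 + 588x + 2188.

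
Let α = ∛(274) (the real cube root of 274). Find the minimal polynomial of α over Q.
m_α(x) = x^3 - 274

α satisfies α^3 = 274, so x^3 - 274 annihilates α. By the rational root test, a rational root p/q (in lowest terms) of x^3 - 274 would satisfy p^3 = 274 q^3, forcing q = 1 and p^3 = 274; but 274 is not a perfect cube, contradiction. A monic cubic over Q with no rational root is irreducible (any nontrivial factorization would include a linear factor). Hence x^3 - 274 is the minimal polynomial of α, and in particular [Q(α):Q] = 3.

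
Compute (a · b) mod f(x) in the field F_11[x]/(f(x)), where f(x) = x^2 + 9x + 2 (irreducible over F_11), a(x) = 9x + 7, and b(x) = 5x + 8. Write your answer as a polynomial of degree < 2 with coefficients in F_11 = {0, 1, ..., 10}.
a · b ≡ 10x + 10 (mod f(x))

Multiply in F_11[x]: a(x)·b(x) = (9x + 7)·(5x + 8) = x^2 + 8x + 1. This has degree ≥ 2, so divide by f(x) over F_11: x^2 + 8x + 1 = (1)·(x^2 + 9x + 2) + (10x + 10). Hence a·b ≡ 10x + 10 (mod f). (F_11[x]/(f) is a field with 11^2 = 121 elements since f is irreducible of degree 2.)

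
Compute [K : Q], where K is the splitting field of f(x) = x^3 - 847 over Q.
[K : Q] = 6

The roots of x^3 - 847 are ∛847, ω∛847, ω^2∛847 where ω = e^(2πi/3) is a primitive cube root of unity, so K = Q(∛847, ω). Now [Q(∛847):Q] = 3 (since 847 is not a perfect cube, x^3 - 847 is irreducible) and [Q(ω):Q] = 2. Both 2 and 3 divide [K:Q], and [K:Q] ≤ 3·2 = 6, so [K:Q] = 6. (Equivalently: Q(∛847) ⊂ R but ω ∉ R, so [K : Q(∛847)] = 2.)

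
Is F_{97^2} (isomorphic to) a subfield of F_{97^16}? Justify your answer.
Yes: F_{97^2} is a subfield of F_{97^16}

F_{p^m} embeds in F_{p^n} iff m | n (since F_{p^n} is the splitting field of x^(p^n) - x, and F_{p^m} ⊂ F_{p^n} forces p^n to be a power of p^m, i.e. m | n; conversely if m | n then every root of x^(p^m) - x is a root of x^(p^n) - x). Here 2 | 16 (since 16 = 8·2), so F_{97^2} is a subfield of F_{97^16}, and [F_{97^16} : F_{97^2}] = 16/2 = 8.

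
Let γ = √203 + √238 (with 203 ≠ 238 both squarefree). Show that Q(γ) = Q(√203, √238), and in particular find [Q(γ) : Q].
[Q(γ) : Q] = 4 (equivalently, Q(γ) = Q(√203, √238))

Obviously Q(γ) ⊆ Q(√203, √238), and [Q(√203, √238):Q] = 4 (since 203, 238 are distinct squarefree integers > 1 with 48314 not a perfect square). To show equality we compute the minimal polynomial of γ. From γ = √203 + √238: γ^2 = 203 + 2√(48314) + 238 = 441 + 2√(48314), so γ^2 - 441 = 2√(48314); squaring, (γ^2 - 441)^2 = 4·48314, i.e. γ^4 - 882γ^2 + 194481 - 193256 = 0, i.e. γ^4 - 882γ^2 + 1225 = 0. So γ is a root of x^4 - 882x^2 + 1225. This polynomial is irreducible over Q: it has no rational root (each ±√203 ± √238 is irrational), and any factorization into two quadratics over Q would force √(48314) ∈ Q (pairing opposite roots) or √203, √238 ∈ Q (other pairings), all impossible. Hence [Q(γ):Q] = 4 = [Q(√203, √238):Q], so Q(γ) = Q(√203, √238).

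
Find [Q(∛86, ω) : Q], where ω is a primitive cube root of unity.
[Q(∛86, ω) : Q] = 6

[Q(∛86):Q] = 3 (min poly x^3 - 86, irreducible since 86 is not a perfect cube). [Q(ω):Q] = 2 (min poly x^2 + x + 1). Since Q(∛86) ⊂ R and ω ∉ R, we have ω ∉ Q(∛86), so x^2 + x + 1 remains irreducible over Q(∛86) and [Q(∛86, ω) : Q(∛86)] = 2. By the tower law, [Q(∛86, ω) : Q] = 3 · 2 = 6. (In fact Q(∛86, ω) is the splitting field of x^3 - 86 over Q.)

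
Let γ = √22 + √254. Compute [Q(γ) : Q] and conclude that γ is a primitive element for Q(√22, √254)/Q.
[Q(γ) : Q] = 4 (equivalently, Q(γ) = Q(√22, √254))

Obviously Q(γ) ⊆ Q(√22, √254), and [Q(√22, √254):Q] = 4 (since 22, 254 are distinct squarefree integers > 1 with 5588 not a perfect square). To show equality we compute the minimal polynomial of γ. From γ = √22 + √254: γ^2 = 22 + 2√(5588) + 254 = 276 + 2√(5588), so γ^2 - 276 = 2√(5588); squaring, (γ^2 - 276)^2 = 4·5588, i.e. γ^4 - 552γ^2 + 76176 - 22352 = 0, i.e. γ^4 - 552γ^2 + 53824 = 0. So γ is a root of x^4 - 552x^2 + 53824. This polynomial is irreducible over Q: it has no rational root (each ±√22 ± √254 is irrational), and any factorization into two quadratics over Q would force √(5588) ∈ Q (pairing opposite roots) or √22, √254 ∈ Q (other pairings), all impossible. Hence [Q(γ):Q] = 4 = [Q(√22, √254):Q], so Q(γ) = Q(√22, √254).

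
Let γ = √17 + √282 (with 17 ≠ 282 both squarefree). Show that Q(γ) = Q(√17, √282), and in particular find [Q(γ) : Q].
[Q(γ) : Q] = 4 (equivalently, Q(γ) = Q(√17, √282))

Obviously Q(γ) ⊆ Q(√17, √282), and [Q(√17, √282):Q] = 4 (since 17, 282 are distinct squarefree integers > 1 with 4794 not a perfect square). To show equality we compute the minimal polynomial of γ. From γ = √17 + √282: γ^2 = 17 + 2√(4794) + 282 = 299 + 2√(4794), so γ^2 - 299 = 2√(4794); squaring, (γ^2 - 299)^2 = 4·4794, i.e. γ^4 - 598γ^2 + 89401 - 19176 = 0, i.e. γ^4 - 598γ^2 + 70225 = 0. So γ is a root of x^4 - 598x^2 + 70225. This polynomial is irreducible over Q: it has no rational root (each ±√17 ± √282 is irrational), and any factorization into two quadratics over Q would force √(4794) ∈ Q (pairing opposite roots) or √17, √282 ∈ Q (other pairings), all impossible. Hence [Q(γ):Q] = 4 = [Q(√17, √282):Q], so Q(γ) = Q(√17, √282).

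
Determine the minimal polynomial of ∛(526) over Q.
m_α(x) = x^3 - 526

α satisfies α^3 = 526, so x^3 - 526 annihilates α. By the rational root test, a rational root p/q (in lowest terms) of x^3 - 526 would satisfy p^3 = 526 q^3, forcing q = 1 and p^3 = 526; but 526 is not a perfect cube, contradiction. A monic cubic over Q with no rational root is irreducible (any nontrivial factorization would include a linear factor). Hence x^3 - 526 is the minimal polynomial of α, and in particular [Q(α):Q] = 3.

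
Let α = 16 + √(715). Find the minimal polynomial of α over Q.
m_α(x) = x^2 - 32x - 459

From α - 16 = √(715), squaring gives (α - 16)^2 = 715, i.e. α^2 - 32α + 256 = 715, so α^2 - 32α - 459 = 0. The discriminant of x^2 - 32x - 459 is (-32)^2 - 4·(-459) = 1024 + 1836 = 2860, and 4·(715) is not a perfect square in Q since 715 is squarefree and ≠ 1. Hence x^2 - 32x - 459 is irreducible over Q and is the minimal polynomial of α.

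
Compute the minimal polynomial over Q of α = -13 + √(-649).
m_α(x) = x^2 + 26x + 818

From α + 13 = √(-649), squaring gives (α + 13)^2 = -649, i.e. α^2 + 26α + 169 = -649, so α^2 + 26α + 818 = 0. The discriminant of x^2 + 26x + 818 is (26)^2 - 4·(818) = 676 - 3272 = -2596, and 4·(-649) is not a perfect square in Q since -649 is squarefree and ≠ 1. Hence x^2 + 26x + 818 is irreducible over Q and is the minimal polynomial of α.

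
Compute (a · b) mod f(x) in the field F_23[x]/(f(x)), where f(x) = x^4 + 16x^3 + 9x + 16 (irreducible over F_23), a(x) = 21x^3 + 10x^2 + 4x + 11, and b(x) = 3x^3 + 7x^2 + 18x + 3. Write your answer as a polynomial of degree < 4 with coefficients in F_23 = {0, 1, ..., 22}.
a · b ≡ 4x^3 + 3x^2 + 10x + 1 (mod f(x))

Multiply in F_23[x]: a(x)·b(x) = (21x^3 + 10x^2 + 4x + 11)·(3x^3 + 7x^2 + 18x + 3) = 17x^6 + 16x^5 + 5x^3 + 18x^2 + 3x + 10. This has degree ≥ 4, so divide by f(x) over F_23: 17x^6 + 16x^5 + 5x^3 + 18x^2 + 3x + 10 = (17x^2 + 20x + 2)·(x^4 + 16x^3 + 9x + 16) + (4x^3 + 3x^2 + 10x + 1). Hence a·b ≡ 4x^3 + 3x^2 + 10x + 1 (mod f). (F_23[x]/(f) is a field with 23^4 = 279841 elements since f is irreducible of degree 4.)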